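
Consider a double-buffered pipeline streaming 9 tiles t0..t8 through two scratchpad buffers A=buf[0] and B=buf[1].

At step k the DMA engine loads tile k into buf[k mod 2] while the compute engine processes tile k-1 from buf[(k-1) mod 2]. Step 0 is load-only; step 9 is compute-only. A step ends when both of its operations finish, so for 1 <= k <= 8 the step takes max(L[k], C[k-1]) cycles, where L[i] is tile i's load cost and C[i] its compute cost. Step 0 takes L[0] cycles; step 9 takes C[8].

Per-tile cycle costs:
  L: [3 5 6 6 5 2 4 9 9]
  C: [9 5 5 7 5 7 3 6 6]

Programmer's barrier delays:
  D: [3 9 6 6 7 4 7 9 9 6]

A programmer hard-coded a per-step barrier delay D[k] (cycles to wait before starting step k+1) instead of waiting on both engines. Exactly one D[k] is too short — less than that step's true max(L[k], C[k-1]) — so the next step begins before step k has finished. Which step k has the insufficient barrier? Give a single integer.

step 0: need L[0]=3 = 3; D[0]=3 ok
step 1: need max(L[1]=5,C[0]=9) = 9; D[1]=9 ok
step 2: need max(L[2]=6,C[1]=5) = 6; D[2]=6 ok
step 3: need max(L[3]=6,C[2]=5) = 6; D[3]=6 ok
step 4: need max(L[4]=5,C[3]=7) = 7; D[4]=7 ok
step 5: need max(L[5]=2,C[4]=5) = 5; D[5]=4 SHORT
step 6: need max(L[6]=4,C[5]=7) = 7; D[6]=7 ok
step 7: need max(L[7]=9,C[6]=3) = 9; D[7]=9 ok
step 8: need max(L[8]=9,C[7]=6) = 9; D[8]=9 ok
step 9: need C[8]=6 = 6; D[9]=6 ok

hazard at step 5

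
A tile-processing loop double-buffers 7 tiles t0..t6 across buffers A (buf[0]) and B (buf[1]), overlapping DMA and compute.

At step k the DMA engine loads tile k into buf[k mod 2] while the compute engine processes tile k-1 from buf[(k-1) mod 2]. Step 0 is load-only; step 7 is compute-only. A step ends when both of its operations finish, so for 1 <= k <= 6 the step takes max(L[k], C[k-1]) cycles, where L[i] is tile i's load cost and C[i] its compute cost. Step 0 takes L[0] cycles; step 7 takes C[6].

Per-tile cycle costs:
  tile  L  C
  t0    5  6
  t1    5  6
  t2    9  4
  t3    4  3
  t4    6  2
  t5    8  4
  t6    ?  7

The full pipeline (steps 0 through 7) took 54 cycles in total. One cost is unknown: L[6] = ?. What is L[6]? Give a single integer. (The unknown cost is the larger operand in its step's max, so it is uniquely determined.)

step 0 | dur = L[0]=5 = 5
step 1 | dur = max(L[1]=5, C[0]=6) = 6
step 2 | dur = max(L[2]=9, C[1]=6) = 9
step 3 | dur = max(L[3]=4, C[2]=4) = 4
step 4 | dur = max(L[4]=6, C[3]=3) = 6
step 5 | dur = max(L[5]=8, C[4]=2) = 8
step 6 | dur = max(L[6]=?, C[5]=4) = L[6]  (unknown; binding)
step 7 | dur = C[6]=7 = 7
sum of known step durations = 45
dur[6] = total - known = 54 - 45 = 9
L[6] is the binding max in step 6, so L[6] = dur[6] = 9

L[6] = 9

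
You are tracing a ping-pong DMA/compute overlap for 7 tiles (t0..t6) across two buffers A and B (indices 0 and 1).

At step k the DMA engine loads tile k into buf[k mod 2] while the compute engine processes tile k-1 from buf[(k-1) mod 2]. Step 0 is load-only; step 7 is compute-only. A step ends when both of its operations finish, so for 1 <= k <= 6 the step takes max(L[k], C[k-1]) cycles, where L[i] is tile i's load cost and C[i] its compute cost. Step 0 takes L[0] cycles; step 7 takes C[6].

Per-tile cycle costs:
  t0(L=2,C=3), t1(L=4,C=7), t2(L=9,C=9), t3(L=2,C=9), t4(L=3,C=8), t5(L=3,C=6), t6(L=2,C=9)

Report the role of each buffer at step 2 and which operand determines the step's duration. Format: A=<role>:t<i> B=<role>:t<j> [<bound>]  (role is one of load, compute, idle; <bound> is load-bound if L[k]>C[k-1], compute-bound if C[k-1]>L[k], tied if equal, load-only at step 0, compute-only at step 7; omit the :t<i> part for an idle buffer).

step 2: A=load:t2 B=compute:t1 [load-bound]

[0] DMA t0→A (2c) ∥ CU idle ⇒ 2c, clock 2
[1] DMA t1→B (4c) ∥ CU A:t0 (3c) ⇒ 4c, clock 6
[2] DMA t2→A (9c) ∥ CU B:t1 (7c) ⇒ 9c, clock 15
[3] DMA t3→B (2c) ∥ CU A:t2 (9c) ⇒ 9c, clock 24
[4] DMA t4→A (3c) ∥ CU B:t3 (9c) ⇒ 9c, clock 33
[5] DMA t5→B (3c) ∥ CU A:t4 (8c) ⇒ 8c, clock 41
[6] DMA t6→A (2c) ∥ CU B:t5 (6c) ⇒ 6c, clock 47
[7] DMA idle ∥ CU A:t6 (9c) ⇒ 9c, clock 56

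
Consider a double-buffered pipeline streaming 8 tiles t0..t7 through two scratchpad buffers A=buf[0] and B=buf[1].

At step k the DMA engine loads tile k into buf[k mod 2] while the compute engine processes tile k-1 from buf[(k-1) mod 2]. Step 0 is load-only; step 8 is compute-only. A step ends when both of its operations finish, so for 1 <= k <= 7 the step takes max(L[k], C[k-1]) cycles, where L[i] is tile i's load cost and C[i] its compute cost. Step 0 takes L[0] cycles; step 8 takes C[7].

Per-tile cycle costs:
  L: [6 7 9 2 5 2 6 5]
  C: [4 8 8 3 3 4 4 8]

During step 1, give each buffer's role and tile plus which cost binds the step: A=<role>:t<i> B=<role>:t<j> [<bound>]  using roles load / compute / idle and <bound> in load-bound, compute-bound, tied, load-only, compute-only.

  0. 6=6c; end=6; A:t0 B:-
  1. max(7,4)=7c; end=13; A:t0 B:t1
  2. max(9,8)=9c; end=22; A:t2 B:t1
  3. max(2,8)=8c; end=30; A:t2 B:t3
  4. max(5,3)=5c; end=35; A:t4 B:t3
  5. max(2,3)=3c; end=38; A:t4 B:t5
  6. max(6,4)=6c; end=44; A:t6 B:t5
  7. max(5,4)=5c; end=49; A:t6 B:t7
  8. 8=8c; end=57; A:t6 B:t7

step 1: A=compute:t0 B=load:t1 [load-bound]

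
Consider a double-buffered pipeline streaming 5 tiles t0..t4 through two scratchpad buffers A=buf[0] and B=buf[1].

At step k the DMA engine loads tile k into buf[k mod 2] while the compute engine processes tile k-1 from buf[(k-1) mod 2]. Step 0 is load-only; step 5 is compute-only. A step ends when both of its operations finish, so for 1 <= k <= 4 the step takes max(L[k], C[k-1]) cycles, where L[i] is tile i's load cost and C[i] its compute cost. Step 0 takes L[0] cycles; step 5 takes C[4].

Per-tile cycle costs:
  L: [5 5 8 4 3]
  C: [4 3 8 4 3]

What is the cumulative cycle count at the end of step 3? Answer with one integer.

  0. 5=5c; end=5; A:t0 B:-
  1. max(5,4)=5c; end=10; A:t0 B:t1
  2. max(8,3)=8c; end=18; A:t2 B:t1
  3. max(4,8)=8c; end=26; A:t2 B:t3
  4. max(3,4)=4c; end=30; A:t4 B:t3
  5. 3=3c; end=33; A:t4 B:t3

end_cycle[3] = 26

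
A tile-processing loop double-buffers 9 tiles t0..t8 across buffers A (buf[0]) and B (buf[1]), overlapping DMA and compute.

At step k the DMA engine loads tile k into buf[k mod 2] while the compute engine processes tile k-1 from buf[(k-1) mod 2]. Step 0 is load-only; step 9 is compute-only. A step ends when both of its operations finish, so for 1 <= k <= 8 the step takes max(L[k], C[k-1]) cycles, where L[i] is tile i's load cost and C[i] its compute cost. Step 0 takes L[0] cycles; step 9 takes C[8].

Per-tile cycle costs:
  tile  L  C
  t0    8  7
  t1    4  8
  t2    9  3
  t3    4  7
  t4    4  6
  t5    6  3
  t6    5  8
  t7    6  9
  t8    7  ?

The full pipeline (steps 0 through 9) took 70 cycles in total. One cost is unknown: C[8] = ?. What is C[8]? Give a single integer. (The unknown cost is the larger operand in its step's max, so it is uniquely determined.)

C[8] = 7

step 0 = dur = L[0]=8 = 8
step 1 = dur = max(L[1]=4, C[0]=7) = 7
step 2 = dur = max(L[2]=9, C[1]=8) = 9
step 3 = dur = max(L[3]=4, C[2]=3) = 4
step 4 = dur = max(L[4]=4, C[3]=7) = 7
step 5 = dur = max(L[5]=6, C[4]=6) = 6
step 6 = dur = max(L[6]=5, C[5]=3) = 5
step 7 = dur = max(L[7]=6, C[6]=8) = 8
step 8 = dur = max(L[8]=7, C[7]=9) = 9
step 9 = dur = C[8]=? = C[8]  (unknown; binding)
sum of known step durations = 63
dur[9] = total - known = 70 - 63 = 7
C[8] is the binding max in step 9, so C[8] = dur[9] = 7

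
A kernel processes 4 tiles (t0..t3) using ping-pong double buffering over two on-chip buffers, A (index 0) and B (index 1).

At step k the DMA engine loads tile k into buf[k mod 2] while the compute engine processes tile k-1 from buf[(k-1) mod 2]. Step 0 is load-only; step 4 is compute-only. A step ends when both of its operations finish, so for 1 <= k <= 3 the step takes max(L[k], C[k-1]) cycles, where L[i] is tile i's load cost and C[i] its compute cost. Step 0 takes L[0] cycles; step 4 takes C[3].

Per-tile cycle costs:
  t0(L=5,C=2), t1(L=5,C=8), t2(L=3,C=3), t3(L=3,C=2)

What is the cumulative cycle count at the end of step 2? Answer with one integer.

end_cycle[2] = 18

k=0 load=t0/5c comp=- wait=5 total=5
k=1 load=t1/5c comp=t0/2c wait=5 total=10
k=2 load=t2/3c comp=t1/8c wait=8 total=18
k=3 load=t3/3c comp=t2/3c wait=3 total=21
k=4 load=- comp=t3/2c wait=2 total=23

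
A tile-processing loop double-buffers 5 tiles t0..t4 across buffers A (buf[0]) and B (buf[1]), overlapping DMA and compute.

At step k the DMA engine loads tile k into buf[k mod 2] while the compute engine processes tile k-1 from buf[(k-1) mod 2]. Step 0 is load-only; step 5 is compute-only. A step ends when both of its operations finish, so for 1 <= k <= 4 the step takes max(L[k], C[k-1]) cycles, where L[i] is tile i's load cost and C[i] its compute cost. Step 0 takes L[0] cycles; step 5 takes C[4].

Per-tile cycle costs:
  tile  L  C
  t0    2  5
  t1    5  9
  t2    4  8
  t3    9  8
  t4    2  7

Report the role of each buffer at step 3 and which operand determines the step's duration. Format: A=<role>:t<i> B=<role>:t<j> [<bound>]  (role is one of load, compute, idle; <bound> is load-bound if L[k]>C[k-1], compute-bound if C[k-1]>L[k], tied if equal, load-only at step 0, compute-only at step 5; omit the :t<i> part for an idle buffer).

step 3: A=compute:t2 B=load:t3 [load-bound]

  0. 2=2c; end=2; A:t0 B:-
  1. max(5,5)=5c; end=7; A:t0 B:t1
  2. max(4,9)=9c; end=16; A:t2 B:t1
  3. max(9,8)=9c; end=25; A:t2 B:t3
  4. max(2,8)=8c; end=33; A:t4 B:t3
  5. 7=7c; end=40; A:t4 B:t3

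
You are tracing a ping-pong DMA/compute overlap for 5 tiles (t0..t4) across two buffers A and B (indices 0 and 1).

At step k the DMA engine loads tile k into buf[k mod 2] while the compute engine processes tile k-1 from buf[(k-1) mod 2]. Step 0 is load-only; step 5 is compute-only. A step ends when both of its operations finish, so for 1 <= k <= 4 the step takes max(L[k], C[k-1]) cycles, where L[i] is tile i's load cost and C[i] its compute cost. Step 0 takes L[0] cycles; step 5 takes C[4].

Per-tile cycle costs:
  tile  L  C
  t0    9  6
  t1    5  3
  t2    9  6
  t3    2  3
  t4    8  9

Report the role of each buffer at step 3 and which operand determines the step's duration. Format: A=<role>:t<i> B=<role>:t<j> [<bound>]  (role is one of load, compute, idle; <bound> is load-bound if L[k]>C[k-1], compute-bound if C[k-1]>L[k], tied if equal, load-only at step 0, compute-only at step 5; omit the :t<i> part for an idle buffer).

step 3: A=compute:t2 B=load:t3 [compute-bound]

[0] DMA t0→A (9c) ∥ CU idle ⇒ 9c, clock 9
[1] DMA t1→B (5c) ∥ CU A:t0 (6c) ⇒ 6c, clock 15
[2] DMA t2→A (9c) ∥ CU B:t1 (3c) ⇒ 9c, clock 24
[3] DMA t3→B (2c) ∥ CU A:t2 (6c) ⇒ 6c, clock 30
[4] DMA t4→A (8c) ∥ CU B:t3 (3c) ⇒ 8c, clock 38
[5] DMA idle ∥ CU A:t4 (9c) ⇒ 9c, clock 47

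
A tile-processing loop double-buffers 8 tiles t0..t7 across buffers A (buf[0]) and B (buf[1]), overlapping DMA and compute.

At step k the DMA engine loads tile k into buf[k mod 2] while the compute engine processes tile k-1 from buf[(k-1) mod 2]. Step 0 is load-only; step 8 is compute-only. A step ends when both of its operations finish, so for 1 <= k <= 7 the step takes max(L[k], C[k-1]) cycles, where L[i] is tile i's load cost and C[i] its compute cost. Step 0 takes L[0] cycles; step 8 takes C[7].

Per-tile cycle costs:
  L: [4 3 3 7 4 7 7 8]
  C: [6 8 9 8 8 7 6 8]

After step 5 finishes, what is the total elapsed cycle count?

  0. 4=4c; end=4; A:t0 B:-
  1. max(3,6)=6c; end=10; A:t0 B:t1
  2. max(3,8)=8c; end=18; A:t2 B:t1
  3. max(7,9)=9c; end=27; A:t2 B:t3
  4. max(4,8)=8c; end=35; A:t4 B:t3
  5. max(7,8)=8c; end=43; A:t4 B:t5
  6. max(7,7)=7c; end=50; A:t6 B:t5
  7. max(8,6)=8c; end=58; A:t6 B:t7
  8. 8=8c; end=66; A:t6 B:t7

end_cycle[5] = 43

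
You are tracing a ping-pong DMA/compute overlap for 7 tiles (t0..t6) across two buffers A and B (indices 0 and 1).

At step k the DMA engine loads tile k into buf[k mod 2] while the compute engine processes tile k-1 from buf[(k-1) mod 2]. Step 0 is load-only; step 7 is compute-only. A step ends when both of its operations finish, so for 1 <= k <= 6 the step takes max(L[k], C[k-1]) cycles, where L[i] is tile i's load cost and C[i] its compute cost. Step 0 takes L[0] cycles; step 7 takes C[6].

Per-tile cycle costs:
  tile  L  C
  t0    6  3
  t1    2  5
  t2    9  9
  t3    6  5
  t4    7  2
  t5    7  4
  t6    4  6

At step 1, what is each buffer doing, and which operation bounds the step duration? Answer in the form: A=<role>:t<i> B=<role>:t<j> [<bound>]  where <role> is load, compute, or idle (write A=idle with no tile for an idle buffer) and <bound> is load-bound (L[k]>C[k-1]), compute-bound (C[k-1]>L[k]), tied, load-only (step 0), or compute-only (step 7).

step 1: A=compute:t0 B=load:t1 [compute-bound]

k=0 load=t0/6c comp=- wait=6 total=6
k=1 load=t1/2c comp=t0/3c wait=3 total=9
k=2 load=t2/9c comp=t1/5c wait=9 total=18
k=3 load=t3/6c comp=t2/9c wait=9 total=27
k=4 load=t4/7c comp=t3/5c wait=7 total=34
k=5 load=t5/7c comp=t4/2c wait=7 total=41
k=6 load=t6/4c comp=t5/4c wait=4 total=45
k=7 load=- comp=t6/6c wait=6 total=51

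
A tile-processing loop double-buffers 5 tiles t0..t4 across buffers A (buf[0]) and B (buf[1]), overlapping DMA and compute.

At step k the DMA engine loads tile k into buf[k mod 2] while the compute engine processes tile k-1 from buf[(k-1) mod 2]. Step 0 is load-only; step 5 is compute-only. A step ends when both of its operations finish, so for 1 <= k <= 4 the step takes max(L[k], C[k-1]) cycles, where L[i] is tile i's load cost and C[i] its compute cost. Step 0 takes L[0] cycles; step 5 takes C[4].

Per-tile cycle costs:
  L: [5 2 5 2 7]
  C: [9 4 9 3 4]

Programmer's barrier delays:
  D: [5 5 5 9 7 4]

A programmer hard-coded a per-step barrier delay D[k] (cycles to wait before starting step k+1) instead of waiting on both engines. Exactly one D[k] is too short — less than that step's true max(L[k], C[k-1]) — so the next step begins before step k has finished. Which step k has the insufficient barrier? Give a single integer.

hazard at step 1

k=0 barrier L[0]=5→5c, D[0]=5 ok
k=1 barrier max(L[1]=2,C[0]=9)→9c, D[1]=5 SHORT
k=2 barrier max(L[2]=5,C[1]=4)→5c, D[2]=5 ok
k=3 barrier max(L[3]=2,C[2]=9)→9c, D[3]=9 ok
k=4 barrier max(L[4]=7,C[3]=3)→7c, D[4]=7 ok
k=5 barrier C[4]=4→4c, D[5]=4 ok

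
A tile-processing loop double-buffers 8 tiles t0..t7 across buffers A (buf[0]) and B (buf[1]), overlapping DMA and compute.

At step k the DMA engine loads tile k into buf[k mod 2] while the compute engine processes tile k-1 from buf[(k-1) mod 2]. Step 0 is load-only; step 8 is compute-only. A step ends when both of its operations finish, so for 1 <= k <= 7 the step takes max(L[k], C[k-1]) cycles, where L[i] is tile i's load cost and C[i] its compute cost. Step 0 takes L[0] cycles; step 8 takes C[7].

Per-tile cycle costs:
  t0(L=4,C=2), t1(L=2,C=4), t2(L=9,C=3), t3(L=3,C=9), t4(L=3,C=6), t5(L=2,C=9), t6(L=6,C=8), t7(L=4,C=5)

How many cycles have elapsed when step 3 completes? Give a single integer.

[0] DMA t0→A (4c) ∥ CU idle ⇒ 4c, clock 4
[1] DMA t1→B (2c) ∥ CU A:t0 (2c) ⇒ 2c, clock 6
[2] DMA t2→A (9c) ∥ CU B:t1 (4c) ⇒ 9c, clock 15
[3] DMA t3→B (3c) ∥ CU A:t2 (3c) ⇒ 3c, clock 18
[4] DMA t4→A (3c) ∥ CU B:t3 (9c) ⇒ 9c, clock 27
[5] DMA t5→B (2c) ∥ CU A:t4 (6c) ⇒ 6c, clock 33
[6] DMA t6→A (6c) ∥ CU B:t5 (9c) ⇒ 9c, clock 42
[7] DMA t7→B (4c) ∥ CU A:t6 (8c) ⇒ 8c, clock 50
[8] DMA idle ∥ CU B:t7 (5c) ⇒ 5c, clock 55

end_cycle[3] = 18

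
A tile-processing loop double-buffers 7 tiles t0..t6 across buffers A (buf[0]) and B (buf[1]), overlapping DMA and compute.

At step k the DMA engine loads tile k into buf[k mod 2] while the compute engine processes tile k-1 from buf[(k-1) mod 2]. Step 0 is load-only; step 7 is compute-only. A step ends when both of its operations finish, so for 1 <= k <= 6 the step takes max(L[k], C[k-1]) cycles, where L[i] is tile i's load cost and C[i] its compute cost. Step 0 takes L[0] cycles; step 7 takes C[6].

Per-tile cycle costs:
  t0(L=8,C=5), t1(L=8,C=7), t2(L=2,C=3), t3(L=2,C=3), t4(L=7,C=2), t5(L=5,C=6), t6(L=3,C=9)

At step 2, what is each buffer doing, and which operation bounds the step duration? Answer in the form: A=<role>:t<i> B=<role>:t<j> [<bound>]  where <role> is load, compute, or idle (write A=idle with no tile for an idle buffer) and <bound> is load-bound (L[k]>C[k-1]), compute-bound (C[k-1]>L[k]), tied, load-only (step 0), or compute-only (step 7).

step 2: A=load:t2 B=compute:t1 [compute-bound]

  0. 8=8c; end=8; A:t0 B:-
  1. max(8,5)=8c; end=16; A:t0 B:t1
  2. max(2,7)=7c; end=23; A:t2 B:t1
  3. max(2,3)=3c; end=26; A:t2 B:t3
  4. max(7,3)=7c; end=33; A:t4 B:t3
  5. max(5,2)=5c; end=38; A:t4 B:t5
  6. max(3,6)=6c; end=44; A:t6 B:t5
  7. 9=9c; end=53; A:t6 B:t5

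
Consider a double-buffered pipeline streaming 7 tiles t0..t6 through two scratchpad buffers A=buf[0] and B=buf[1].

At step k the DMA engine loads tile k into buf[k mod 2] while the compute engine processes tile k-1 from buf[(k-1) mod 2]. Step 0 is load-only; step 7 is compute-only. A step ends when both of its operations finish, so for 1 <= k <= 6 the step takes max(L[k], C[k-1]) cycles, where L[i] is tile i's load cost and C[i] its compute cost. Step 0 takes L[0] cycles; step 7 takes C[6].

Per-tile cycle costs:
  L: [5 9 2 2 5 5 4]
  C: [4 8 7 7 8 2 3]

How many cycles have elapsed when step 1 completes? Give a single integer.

end_cycle[1] = 14

k=0 load=t0/5c comp=- wait=5 total=5
k=1 load=t1/9c comp=t0/4c wait=9 total=14
k=2 load=t2/2c comp=t1/8c wait=8 total=22
k=3 load=t3/2c comp=t2/7c wait=7 total=29
k=4 load=t4/5c comp=t3/7c wait=7 total=36
k=5 load=t5/5c comp=t4/8c wait=8 total=44
k=6 load=t6/4c comp=t5/2c wait=4 total=48
k=7 load=- comp=t6/3c wait=3 total=51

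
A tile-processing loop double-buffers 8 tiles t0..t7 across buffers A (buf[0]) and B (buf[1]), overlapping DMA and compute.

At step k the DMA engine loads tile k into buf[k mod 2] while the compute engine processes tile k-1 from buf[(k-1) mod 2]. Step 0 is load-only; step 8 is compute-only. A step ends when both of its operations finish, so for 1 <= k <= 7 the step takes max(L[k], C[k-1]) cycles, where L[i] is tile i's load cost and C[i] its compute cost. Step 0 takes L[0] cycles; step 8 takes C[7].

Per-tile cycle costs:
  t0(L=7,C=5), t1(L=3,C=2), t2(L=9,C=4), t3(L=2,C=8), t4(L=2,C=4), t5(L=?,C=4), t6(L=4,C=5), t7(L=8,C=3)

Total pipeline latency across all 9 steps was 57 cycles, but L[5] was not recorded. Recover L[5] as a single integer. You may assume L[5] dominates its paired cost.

L[5] = 9

step 0 → dur = L[0]=7 = 7
step 1 → dur = max(L[1]=3, C[0]=5) = 5
step 2 → dur = max(L[2]=9, C[1]=2) = 9
step 3 → dur = max(L[3]=2, C[2]=4) = 4
step 4 → dur = max(L[4]=2, C[3]=8) = 8
step 5 → dur = max(L[5]=?, C[4]=4) = L[5]  (unknown; binding)
step 6 → dur = max(L[6]=4, C[5]=4) = 4
step 7 → dur = max(L[7]=8, C[6]=5) = 8
step 8 → dur = C[7]=3 = 3
sum of known step durations = 48
dur[5] = total - known = 57 - 48 = 9
L[5] is the binding max in step 5, so L[5] = dur[5] = 9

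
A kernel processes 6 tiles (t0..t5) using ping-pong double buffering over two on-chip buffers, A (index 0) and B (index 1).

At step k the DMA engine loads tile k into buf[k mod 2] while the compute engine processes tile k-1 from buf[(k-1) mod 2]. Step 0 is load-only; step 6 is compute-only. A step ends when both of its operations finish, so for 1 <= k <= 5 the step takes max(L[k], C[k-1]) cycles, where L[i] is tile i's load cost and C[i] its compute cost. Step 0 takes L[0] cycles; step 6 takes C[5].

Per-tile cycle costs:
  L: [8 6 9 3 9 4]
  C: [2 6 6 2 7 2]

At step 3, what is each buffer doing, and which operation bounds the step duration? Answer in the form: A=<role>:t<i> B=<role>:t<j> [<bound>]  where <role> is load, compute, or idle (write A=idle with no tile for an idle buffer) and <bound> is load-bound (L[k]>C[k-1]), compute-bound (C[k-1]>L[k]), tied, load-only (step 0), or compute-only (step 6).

step 3: A=compute:t2 B=load:t3 [compute-bound]

k=0 load=t0/8c comp=- wait=8 total=8
k=1 load=t1/6c comp=t0/2c wait=6 total=14
k=2 load=t2/9c comp=t1/6c wait=9 total=23
k=3 load=t3/3c comp=t2/6c wait=6 total=29
k=4 load=t4/9c comp=t3/2c wait=9 total=38
k=5 load=t5/4c comp=t4/7c wait=7 total=45
k=6 load=- comp=t5/2c wait=2 total=47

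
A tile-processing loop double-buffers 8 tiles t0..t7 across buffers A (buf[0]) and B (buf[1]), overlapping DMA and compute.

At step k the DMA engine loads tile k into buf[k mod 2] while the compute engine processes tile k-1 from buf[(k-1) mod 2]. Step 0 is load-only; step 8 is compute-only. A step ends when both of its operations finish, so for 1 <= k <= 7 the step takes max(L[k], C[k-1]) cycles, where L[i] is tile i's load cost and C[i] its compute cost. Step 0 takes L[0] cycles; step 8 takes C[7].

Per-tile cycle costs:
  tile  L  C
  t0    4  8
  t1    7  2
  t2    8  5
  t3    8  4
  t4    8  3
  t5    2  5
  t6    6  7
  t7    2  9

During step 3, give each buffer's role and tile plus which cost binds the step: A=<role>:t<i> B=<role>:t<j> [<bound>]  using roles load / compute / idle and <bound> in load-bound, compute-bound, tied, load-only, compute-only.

step 3: A=compute:t2 B=load:t3 [load-bound]

  0. 4=4c; end=4; A:t0 B:-
  1. max(7,8)=8c; end=12; A:t0 B:t1
  2. max(8,2)=8c; end=20; A:t2 B:t1
  3. max(8,5)=8c; end=28; A:t2 B:t3
  4. max(8,4)=8c; end=36; A:t4 B:t3
  5. max(2,3)=3c; end=39; A:t4 B:t5
  6. max(6,5)=6c; end=45; A:t6 B:t5
  7. max(2,7)=7c; end=52; A:t6 B:t7
  8. 9=9c; end=61; A:t6 B:t7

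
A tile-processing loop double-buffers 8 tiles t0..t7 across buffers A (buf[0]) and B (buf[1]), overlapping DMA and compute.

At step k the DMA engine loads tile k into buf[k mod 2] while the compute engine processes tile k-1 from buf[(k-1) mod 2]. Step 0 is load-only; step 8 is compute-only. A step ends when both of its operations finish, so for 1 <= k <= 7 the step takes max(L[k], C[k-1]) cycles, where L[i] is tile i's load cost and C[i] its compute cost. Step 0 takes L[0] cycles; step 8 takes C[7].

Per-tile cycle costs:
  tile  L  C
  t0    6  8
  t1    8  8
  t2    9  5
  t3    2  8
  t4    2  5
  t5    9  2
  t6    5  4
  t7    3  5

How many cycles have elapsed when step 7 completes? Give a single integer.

k=0 load=t0/6c comp=- wait=6 total=6
k=1 load=t1/8c comp=t0/8c wait=8 total=14
k=2 load=t2/9c comp=t1/8c wait=9 total=23
k=3 load=t3/2c comp=t2/5c wait=5 total=28
k=4 load=t4/2c comp=t3/8c wait=8 total=36
k=5 load=t5/9c comp=t4/5c wait=9 total=45
k=6 load=t6/5c comp=t5/2c wait=5 total=50
k=7 load=t7/3c comp=t6/4c wait=4 total=54
k=8 load=- comp=t7/5c wait=5 total=59

end_cycle[7] = 54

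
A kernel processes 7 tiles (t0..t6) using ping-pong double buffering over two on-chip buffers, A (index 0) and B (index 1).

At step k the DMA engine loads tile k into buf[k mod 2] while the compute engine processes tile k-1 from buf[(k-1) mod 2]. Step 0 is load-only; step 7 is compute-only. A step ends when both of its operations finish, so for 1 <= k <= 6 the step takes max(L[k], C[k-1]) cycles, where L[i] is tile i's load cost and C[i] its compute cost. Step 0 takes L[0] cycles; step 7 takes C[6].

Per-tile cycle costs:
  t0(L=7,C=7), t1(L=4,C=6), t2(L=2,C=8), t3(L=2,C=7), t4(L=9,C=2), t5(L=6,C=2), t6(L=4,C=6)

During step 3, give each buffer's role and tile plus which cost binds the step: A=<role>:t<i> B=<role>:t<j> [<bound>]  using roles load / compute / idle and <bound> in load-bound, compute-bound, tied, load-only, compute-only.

k=0 load=t0/7c comp=- wait=7 total=7
k=1 load=t1/4c comp=t0/7c wait=7 total=14
k=2 load=t2/2c comp=t1/6c wait=6 total=20
k=3 load=t3/2c comp=t2/8c wait=8 total=28
k=4 load=t4/9c comp=t3/7c wait=9 total=37
k=5 load=t5/6c comp=t4/2c wait=6 total=43
k=6 load=t6/4c comp=t5/2c wait=4 total=47
k=7 load=- comp=t6/6c wait=6 total=53

step 3: A=compute:t2 B=load:t3 [compute-bound]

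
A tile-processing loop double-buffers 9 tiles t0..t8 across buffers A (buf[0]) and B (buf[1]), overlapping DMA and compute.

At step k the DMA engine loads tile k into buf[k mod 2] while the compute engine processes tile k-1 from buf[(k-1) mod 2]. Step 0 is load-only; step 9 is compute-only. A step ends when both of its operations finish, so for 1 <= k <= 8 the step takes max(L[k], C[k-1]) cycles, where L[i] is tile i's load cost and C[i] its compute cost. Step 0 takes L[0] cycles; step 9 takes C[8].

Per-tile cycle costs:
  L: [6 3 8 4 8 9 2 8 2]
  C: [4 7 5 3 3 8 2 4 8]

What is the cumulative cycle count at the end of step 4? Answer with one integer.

end_cycle[4] = 31

k=0 load=t0/6c comp=- wait=6 total=6
k=1 load=t1/3c comp=t0/4c wait=4 total=10
k=2 load=t2/8c comp=t1/7c wait=8 total=18
k=3 load=t3/4c comp=t2/5c wait=5 total=23
k=4 load=t4/8c comp=t3/3c wait=8 total=31
k=5 load=t5/9c comp=t4/3c wait=9 total=40
k=6 load=t6/2c comp=t5/8c wait=8 total=48
k=7 load=t7/8c comp=t6/2c wait=8 total=56
k=8 load=t8/2c comp=t7/4c wait=4 total=60
k=9 load=- comp=t8/8c wait=8 total=68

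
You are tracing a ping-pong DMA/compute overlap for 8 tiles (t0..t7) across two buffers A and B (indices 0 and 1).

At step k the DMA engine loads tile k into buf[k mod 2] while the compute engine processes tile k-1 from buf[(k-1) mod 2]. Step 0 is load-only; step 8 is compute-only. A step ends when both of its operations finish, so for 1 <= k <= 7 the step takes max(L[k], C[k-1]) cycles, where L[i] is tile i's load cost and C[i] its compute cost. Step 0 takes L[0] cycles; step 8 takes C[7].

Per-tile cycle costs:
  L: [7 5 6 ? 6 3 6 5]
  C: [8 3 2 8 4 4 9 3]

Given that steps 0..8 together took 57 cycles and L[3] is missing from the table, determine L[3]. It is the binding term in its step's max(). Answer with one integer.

step 0: dur = L[0]=7 = 7
step 1: dur = max(L[1]=5, C[0]=8) = 8
step 2: dur = max(L[2]=6, C[1]=3) = 6
step 3: dur = max(L[3]=?, C[2]=2) = L[3]  (unknown; binding)
step 4: dur = max(L[4]=6, C[3]=8) = 8
step 5: dur = max(L[5]=3, C[4]=4) = 4
step 6: dur = max(L[6]=6, C[5]=4) = 6
step 7: dur = max(L[7]=5, C[6]=9) = 9
step 8: dur = C[7]=3 = 3
sum of known step durations = 51
dur[3] = total - known = 57 - 51 = 6
L[3] is the binding max in step 3, so L[3] = dur[3] = 6

L[3] = 6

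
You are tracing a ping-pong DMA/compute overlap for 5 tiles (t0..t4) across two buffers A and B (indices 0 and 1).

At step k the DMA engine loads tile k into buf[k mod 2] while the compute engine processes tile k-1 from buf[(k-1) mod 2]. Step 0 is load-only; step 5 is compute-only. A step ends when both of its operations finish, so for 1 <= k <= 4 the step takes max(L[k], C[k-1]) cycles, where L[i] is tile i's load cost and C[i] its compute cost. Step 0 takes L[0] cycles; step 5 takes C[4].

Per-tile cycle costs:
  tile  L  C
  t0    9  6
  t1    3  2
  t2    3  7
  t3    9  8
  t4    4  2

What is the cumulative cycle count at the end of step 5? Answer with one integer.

step 0: L[0]=9 → dur=9, Σ=9 | A=load:t0 B=idle [load-only]
step 1: L[1]=3 C[0]=6 → dur=6, Σ=15 | A=compute:t0 B=load:t1 [compute-bound]
step 2: L[2]=3 C[1]=2 → dur=3, Σ=18 | A=load:t2 B=compute:t1 [load-bound]
step 3: L[3]=9 C[2]=7 → dur=9, Σ=27 | A=compute:t2 B=load:t3 [load-bound]
step 4: L[4]=4 C[3]=8 → dur=8, Σ=35 | A=load:t4 B=compute:t3 [compute-bound]
step 5: C[4]=2 → dur=2, Σ=37 | A=compute:t4 B=idle [compute-only]

end_cycle[5] = 37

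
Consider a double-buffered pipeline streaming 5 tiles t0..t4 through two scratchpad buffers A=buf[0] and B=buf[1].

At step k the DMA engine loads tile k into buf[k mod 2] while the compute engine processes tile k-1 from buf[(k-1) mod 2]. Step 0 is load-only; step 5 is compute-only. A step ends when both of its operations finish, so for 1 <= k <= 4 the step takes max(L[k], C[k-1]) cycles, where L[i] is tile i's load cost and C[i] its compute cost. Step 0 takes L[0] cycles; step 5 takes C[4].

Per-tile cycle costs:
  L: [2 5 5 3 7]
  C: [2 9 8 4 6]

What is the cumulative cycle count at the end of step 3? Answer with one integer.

k=0 load=t0/2c comp=- wait=2 total=2
k=1 load=t1/5c comp=t0/2c wait=5 total=7
k=2 load=t2/5c comp=t1/9c wait=9 total=16
k=3 load=t3/3c comp=t2/8c wait=8 total=24
k=4 load=t4/7c comp=t3/4c wait=7 total=31
k=5 load=- comp=t4/6c wait=6 total=37

end_cycle[3] = 24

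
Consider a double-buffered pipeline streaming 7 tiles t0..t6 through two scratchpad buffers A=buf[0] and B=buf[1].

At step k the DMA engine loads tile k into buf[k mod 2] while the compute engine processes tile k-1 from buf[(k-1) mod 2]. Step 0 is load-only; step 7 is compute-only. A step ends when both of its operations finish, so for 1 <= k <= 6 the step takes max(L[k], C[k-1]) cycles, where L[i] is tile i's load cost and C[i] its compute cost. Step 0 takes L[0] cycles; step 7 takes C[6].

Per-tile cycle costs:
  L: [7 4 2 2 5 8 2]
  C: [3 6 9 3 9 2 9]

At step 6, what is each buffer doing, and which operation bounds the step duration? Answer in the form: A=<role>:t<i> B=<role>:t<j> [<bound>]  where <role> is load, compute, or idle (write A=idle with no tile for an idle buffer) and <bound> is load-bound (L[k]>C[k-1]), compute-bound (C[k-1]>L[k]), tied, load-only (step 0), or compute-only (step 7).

step 0: L[0]=7 → dur=7, Σ=7 | A=load:t0 B=idle [load-only]
step 1: L[1]=4 C[0]=3 → dur=4, Σ=11 | A=compute:t0 B=load:t1 [load-bound]
step 2: L[2]=2 C[1]=6 → dur=6, Σ=17 | A=load:t2 B=compute:t1 [compute-bound]
step 3: L[3]=2 C[2]=9 → dur=9, Σ=26 | A=compute:t2 B=load:t3 [compute-bound]
step 4: L[4]=5 C[3]=3 → dur=5, Σ=31 | A=load:t4 B=compute:t3 [load-bound]
step 5: L[5]=8 C[4]=9 → dur=9, Σ=40 | A=compute:t4 B=load:t5 [compute-bound]
step 6: L[6]=2 C[5]=2 → dur=2, Σ=42 | A=load:t6 B=compute:t5 [tied]
step 7: C[6]=9 → dur=9, Σ=51 | A=compute:t6 B=idle [compute-only]

step 6: A=load:t6 B=compute:t5 [tied]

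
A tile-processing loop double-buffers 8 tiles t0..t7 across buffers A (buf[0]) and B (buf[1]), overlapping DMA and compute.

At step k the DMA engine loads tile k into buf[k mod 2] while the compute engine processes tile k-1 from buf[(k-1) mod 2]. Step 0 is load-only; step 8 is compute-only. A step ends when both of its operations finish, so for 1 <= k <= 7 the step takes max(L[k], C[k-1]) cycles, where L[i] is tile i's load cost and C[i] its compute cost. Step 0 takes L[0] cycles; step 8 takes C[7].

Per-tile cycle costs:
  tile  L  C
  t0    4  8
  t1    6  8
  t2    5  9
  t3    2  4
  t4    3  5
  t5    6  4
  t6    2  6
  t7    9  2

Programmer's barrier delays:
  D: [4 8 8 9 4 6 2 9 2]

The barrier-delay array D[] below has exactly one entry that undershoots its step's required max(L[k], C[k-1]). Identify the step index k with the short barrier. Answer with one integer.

k=0 barrier L[0]=4→4c, D[0]=4 ok
k=1 barrier max(L[1]=6,C[0]=8)→8c, D[1]=8 ok
k=2 barrier max(L[2]=5,C[1]=8)→8c, D[2]=8 ok
k=3 barrier max(L[3]=2,C[2]=9)→9c, D[3]=9 ok
k=4 barrier max(L[4]=3,C[3]=4)→4c, D[4]=4 ok
k=5 barrier max(L[5]=6,C[4]=5)→6c, D[5]=6 ok
k=6 barrier max(L[6]=2,C[5]=4)→4c, D[6]=2 SHORT
k=7 barrier max(L[7]=9,C[6]=6)→9c, D[7]=9 ok
k=8 barrier C[7]=2→2c, D[8]=2 ok

hazard at step 6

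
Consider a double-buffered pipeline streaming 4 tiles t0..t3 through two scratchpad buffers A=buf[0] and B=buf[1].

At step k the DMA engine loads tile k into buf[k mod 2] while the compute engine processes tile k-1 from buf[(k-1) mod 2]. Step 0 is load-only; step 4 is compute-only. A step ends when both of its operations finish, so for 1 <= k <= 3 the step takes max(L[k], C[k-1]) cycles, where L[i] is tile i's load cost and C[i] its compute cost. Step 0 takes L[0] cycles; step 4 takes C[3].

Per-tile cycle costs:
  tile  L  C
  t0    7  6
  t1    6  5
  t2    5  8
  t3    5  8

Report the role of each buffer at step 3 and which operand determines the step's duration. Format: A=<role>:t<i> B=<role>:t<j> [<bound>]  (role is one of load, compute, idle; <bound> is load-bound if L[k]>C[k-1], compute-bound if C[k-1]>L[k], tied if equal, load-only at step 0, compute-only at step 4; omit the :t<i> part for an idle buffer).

step 3: A=compute:t2 B=load:t3 [compute-bound]

step 0: L[0]=7 → dur=7, Σ=7 | A=load:t0 B=idle [load-only]
step 1: L[1]=6 C[0]=6 → dur=6, Σ=13 | A=compute:t0 B=load:t1 [tied]
step 2: L[2]=5 C[1]=5 → dur=5, Σ=18 | A=load:t2 B=compute:t1 [tied]
step 3: L[3]=5 C[2]=8 → dur=8, Σ=26 | A=compute:t2 B=load:t3 [compute-bound]
step 4: C[3]=8 → dur=8, Σ=34 | A=idle B=compute:t3 [compute-only]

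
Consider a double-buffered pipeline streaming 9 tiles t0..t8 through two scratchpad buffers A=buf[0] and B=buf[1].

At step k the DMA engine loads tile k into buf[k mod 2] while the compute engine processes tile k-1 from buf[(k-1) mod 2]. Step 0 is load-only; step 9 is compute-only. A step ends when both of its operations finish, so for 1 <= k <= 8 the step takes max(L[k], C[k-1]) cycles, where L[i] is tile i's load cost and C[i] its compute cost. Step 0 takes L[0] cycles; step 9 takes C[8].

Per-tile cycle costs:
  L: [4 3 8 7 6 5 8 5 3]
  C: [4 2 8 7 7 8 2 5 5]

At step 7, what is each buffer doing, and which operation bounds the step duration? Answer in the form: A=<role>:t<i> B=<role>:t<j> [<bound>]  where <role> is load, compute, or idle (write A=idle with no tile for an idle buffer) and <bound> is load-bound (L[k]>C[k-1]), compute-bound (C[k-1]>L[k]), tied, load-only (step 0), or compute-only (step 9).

step 7: A=compute:t6 B=load:t7 [load-bound]

  0. 4=4c; end=4; A:t0 B:-
  1. max(3,4)=4c; end=8; A:t0 B:t1
  2. max(8,2)=8c; end=16; A:t2 B:t1
  3. max(7,8)=8c; end=24; A:t2 B:t3
  4. max(6,7)=7c; end=31; A:t4 B:t3
  5. max(5,7)=7c; end=38; A:t4 B:t5
  6. max(8,8)=8c; end=46; A:t6 B:t5
  7. max(5,2)=5c; end=51; A:t6 B:t7
  8. max(3,5)=5c; end=56; A:t8 B:t7
  9. 5=5c; end=61; A:t8 B:t7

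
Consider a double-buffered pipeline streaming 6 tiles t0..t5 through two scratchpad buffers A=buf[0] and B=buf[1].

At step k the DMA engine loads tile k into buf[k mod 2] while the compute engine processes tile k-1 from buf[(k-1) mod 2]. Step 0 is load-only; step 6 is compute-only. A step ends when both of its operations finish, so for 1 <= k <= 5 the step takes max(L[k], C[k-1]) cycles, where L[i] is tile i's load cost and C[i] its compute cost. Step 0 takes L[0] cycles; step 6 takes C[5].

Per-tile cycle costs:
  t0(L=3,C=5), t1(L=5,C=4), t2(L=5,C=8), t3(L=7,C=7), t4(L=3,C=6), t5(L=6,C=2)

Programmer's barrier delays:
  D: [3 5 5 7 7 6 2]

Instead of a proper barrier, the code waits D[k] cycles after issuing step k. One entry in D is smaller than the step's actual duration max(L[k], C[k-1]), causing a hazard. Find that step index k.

hazard at step 3

[0] required=L[0]=3=3 vs D=3 ok
[1] required=max(L[1]=5,C[0]=5)=5 vs D=5 ok
[2] required=max(L[2]=5,C[1]=4)=5 vs D=5 ok
[3] required=max(L[3]=7,C[2]=8)=8 vs D=7 SHORT
[4] required=max(L[4]=3,C[3]=7)=7 vs D=7 ok
[5] required=max(L[5]=6,C[4]=6)=6 vs D=6 ok
[6] required=C[5]=2=2 vs D=2 ok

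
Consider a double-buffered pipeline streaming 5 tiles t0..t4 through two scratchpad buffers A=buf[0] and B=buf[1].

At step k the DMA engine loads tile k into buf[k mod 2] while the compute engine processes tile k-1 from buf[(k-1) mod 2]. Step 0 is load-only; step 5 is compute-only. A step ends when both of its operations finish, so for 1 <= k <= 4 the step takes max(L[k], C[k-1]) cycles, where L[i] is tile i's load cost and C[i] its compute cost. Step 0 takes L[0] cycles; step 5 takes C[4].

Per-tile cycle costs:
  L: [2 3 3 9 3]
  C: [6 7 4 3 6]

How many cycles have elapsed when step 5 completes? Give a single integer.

end_cycle[5] = 33

  0. 2=2c; end=2; A:t0 B:-
  1. max(3,6)=6c; end=8; A:t0 B:t1
  2. max(3,7)=7c; end=15; A:t2 B:t1
  3. max(9,4)=9c; end=24; A:t2 B:t3
  4. max(3,3)=3c; end=27; A:t4 B:t3
  5. 6=6c; end=33; A:t4 B:t3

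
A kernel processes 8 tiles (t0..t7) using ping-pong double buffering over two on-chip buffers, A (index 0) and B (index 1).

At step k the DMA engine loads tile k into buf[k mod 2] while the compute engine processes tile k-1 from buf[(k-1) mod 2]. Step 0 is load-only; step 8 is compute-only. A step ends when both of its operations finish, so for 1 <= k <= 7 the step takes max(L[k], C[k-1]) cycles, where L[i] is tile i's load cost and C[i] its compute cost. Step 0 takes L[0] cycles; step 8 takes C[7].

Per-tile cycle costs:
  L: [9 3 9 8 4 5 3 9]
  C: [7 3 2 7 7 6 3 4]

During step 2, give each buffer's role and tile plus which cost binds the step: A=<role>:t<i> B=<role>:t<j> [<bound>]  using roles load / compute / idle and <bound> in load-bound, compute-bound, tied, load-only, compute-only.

step 2: A=load:t2 B=compute:t1 [load-bound]

k=0 load=t0/9c comp=- wait=9 total=9
k=1 load=t1/3c comp=t0/7c wait=7 total=16
k=2 load=t2/9c comp=t1/3c wait=9 total=25
k=3 load=t3/8c comp=t2/2c wait=8 total=33
k=4 load=t4/4c comp=t3/7c wait=7 total=40
k=5 load=t5/5c comp=t4/7c wait=7 total=47
k=6 load=t6/3c comp=t5/6c wait=6 total=53
k=7 load=t7/9c comp=t6/3c wait=9 total=62
k=8 load=- comp=t7/4c wait=4 total=66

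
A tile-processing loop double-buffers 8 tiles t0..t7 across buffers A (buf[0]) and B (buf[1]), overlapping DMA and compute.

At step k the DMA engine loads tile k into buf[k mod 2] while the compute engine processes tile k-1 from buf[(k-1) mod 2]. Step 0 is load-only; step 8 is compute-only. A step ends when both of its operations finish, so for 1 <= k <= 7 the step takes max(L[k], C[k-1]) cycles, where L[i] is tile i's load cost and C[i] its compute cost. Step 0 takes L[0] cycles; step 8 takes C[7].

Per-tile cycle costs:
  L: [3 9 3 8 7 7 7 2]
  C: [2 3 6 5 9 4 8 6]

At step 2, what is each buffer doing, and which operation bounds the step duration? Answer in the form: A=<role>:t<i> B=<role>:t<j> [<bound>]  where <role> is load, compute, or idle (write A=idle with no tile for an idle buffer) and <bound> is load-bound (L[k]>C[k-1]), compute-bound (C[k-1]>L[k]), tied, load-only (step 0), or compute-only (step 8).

  0. 3=3c; end=3; A:t0 B:-
  1. max(9,2)=9c; end=12; A:t0 B:t1
  2. max(3,3)=3c; end=15; A:t2 B:t1
  3. max(8,6)=8c; end=23; A:t2 B:t3
  4. max(7,5)=7c; end=30; A:t4 B:t3
  5. max(7,9)=9c; end=39; A:t4 B:t5
  6. max(7,4)=7c; end=46; A:t6 B:t5
  7. max(2,8)=8c; end=54; A:t6 B:t7
  8. 6=6c; end=60; A:t6 B:t7

step 2: A=load:t2 B=compute:t1 [tied]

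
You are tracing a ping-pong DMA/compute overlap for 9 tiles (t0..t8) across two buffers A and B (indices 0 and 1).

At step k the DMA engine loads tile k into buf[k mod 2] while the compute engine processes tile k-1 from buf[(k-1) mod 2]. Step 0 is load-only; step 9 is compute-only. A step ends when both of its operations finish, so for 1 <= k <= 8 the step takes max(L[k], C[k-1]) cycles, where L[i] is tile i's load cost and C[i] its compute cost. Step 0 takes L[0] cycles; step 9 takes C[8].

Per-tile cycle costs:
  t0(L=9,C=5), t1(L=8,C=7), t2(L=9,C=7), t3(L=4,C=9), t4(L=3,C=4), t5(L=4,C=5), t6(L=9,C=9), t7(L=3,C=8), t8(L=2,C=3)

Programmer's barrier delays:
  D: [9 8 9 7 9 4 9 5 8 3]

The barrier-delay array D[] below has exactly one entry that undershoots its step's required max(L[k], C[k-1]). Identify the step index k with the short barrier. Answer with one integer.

hazard at step 7

[0] required=L[0]=9=9 vs D=9 ok
[1] required=max(L[1]=8,C[0]=5)=8 vs D=8 ok
[2] required=max(L[2]=9,C[1]=7)=9 vs D=9 ok
[3] required=max(L[3]=4,C[2]=7)=7 vs D=7 ok
[4] required=max(L[4]=3,C[3]=9)=9 vs D=9 ok
[5] required=max(L[5]=4,C[4]=4)=4 vs D=4 ok
[6] required=max(L[6]=9,C[5]=5)=9 vs D=9 ok
[7] required=max(L[7]=3,C[6]=9)=9 vs D=5 SHORT
[8] required=max(L[8]=2,C[7]=8)=8 vs D=8 ok
[9] required=C[8]=3=3 vs D=3 ok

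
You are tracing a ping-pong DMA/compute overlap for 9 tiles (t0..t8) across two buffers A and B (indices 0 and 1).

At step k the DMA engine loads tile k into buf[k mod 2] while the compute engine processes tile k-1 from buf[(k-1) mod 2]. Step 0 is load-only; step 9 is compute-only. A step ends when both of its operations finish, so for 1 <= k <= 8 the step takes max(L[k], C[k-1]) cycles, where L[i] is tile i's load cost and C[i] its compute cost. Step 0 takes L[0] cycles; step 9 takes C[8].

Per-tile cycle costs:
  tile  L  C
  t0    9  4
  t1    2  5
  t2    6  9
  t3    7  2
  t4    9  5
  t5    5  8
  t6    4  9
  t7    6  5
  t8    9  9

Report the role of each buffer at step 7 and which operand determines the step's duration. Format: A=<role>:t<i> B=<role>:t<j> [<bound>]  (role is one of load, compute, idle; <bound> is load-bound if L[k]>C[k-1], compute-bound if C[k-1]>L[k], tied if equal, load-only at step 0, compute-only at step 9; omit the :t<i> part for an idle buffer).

k=0 load=t0/9c comp=- wait=9 total=9
k=1 load=t1/2c comp=t0/4c wait=4 total=13
k=2 load=t2/6c comp=t1/5c wait=6 total=19
k=3 load=t3/7c comp=t2/9c wait=9 total=28
k=4 load=t4/9c comp=t3/2c wait=9 total=37
k=5 load=t5/5c comp=t4/5c wait=5 total=42
k=6 load=t6/4c comp=t5/8c wait=8 total=50
k=7 load=t7/6c comp=t6/9c wait=9 total=59
k=8 load=t8/9c comp=t7/5c wait=9 total=68
k=9 load=- comp=t8/9c wait=9 total=77

step 7: A=compute:t6 B=load:t7 [compute-bound]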